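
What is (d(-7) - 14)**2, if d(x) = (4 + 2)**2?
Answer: 484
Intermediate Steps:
d(x) = 36 (d(x) = 6**2 = 36)
(d(-7) - 14)**2 = (36 - 14)**2 = 22**2 = 484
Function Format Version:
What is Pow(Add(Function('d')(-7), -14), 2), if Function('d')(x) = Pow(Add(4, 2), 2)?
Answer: 484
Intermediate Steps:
Function('d')(x) = 36 (Function('d')(x) = Pow(6, 2) = 36)
Pow(Add(Function('d')(-7), -14), 2) = Pow(Add(36, -14), 2) = Pow(22, 2) = 484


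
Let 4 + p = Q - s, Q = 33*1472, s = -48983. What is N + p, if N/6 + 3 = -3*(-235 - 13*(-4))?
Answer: 100831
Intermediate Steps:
Q = 48576
N = 3276 (N = -18 + 6*(-3*(-235 - 13*(-4))) = -18 + 6*(-3*(-235 + 52)) = -18 + 6*(-3*(-183)) = -18 + 6*549 = -18 + 3294 = 3276)
p = 97555 (p = -4 + (48576 - 1*(-48983)) = -4 + (48576 + 48983) = -4 + 97559 = 97555)
N + p = 3276 + 97555 = 100831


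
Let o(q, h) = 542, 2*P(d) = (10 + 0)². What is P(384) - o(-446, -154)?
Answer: -492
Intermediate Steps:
P(d) = 50 (P(d) = (10 + 0)²/2 = (½)*10² = (½)*100 = 50)
P(384) - o(-446, -154) = 50 - 1*542 = 50 - 542 = -492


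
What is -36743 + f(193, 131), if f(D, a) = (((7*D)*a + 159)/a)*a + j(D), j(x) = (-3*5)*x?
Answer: 137502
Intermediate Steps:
j(x) = -15*x
f(D, a) = 159 - 15*D + 7*D*a (f(D, a) = (((7*D)*a + 159)/a)*a - 15*D = ((7*D*a + 159)/a)*a - 15*D = ((159 + 7*D*a)/a)*a - 15*D = (159 + 7*D*a) - 15*D = 159 - 15*D + 7*D*a)
-36743 + f(193, 131) = -36743 + (159 - 15*193 + 7*193*131) = -36743 + (159 - 2895 + 176981) = -36743 + 174245 = 137502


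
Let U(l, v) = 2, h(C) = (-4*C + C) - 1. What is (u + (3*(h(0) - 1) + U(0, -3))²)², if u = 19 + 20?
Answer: 3025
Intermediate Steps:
h(C) = -1 - 3*C (h(C) = -3*C - 1 = -1 - 3*C)
u = 39
(u + (3*(h(0) - 1) + U(0, -3))²)² = (39 + (3*((-1 - 3*0) - 1) + 2)²)² = (39 + (3*((-1 + 0) - 1) + 2)²)² = (39 + (3*(-1 - 1) + 2)²)² = (39 + (3*(-2) + 2)²)² = (39 + (-6 + 2)²)² = (39 + (-4)²)² = (39 + 16)² = 55² = 3025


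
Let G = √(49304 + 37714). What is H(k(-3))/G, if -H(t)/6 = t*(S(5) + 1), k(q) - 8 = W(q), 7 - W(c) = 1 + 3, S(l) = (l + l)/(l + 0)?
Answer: -33*√87018/14503 ≈ -0.67121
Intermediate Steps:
S(l) = 2 (S(l) = (2*l)/l = 2)
W(c) = 3 (W(c) = 7 - (1 + 3) = 7 - 1*4 = 7 - 4 = 3)
k(q) = 11 (k(q) = 8 + 3 = 11)
G = √87018 ≈ 294.99
H(t) = -18*t (H(t) = -6*t*(2 + 1) = -6*t*3 = -18*t)
H(k(-3))/G = (-18*11)/(√87018) = -33*√87018/14503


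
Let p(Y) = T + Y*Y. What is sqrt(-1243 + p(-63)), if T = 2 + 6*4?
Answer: 8*sqrt(43) ≈ 52.460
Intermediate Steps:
T = 26 (T = 2 + 24 = 26)
p(Y) = 26 + Y**2 (p(Y) = 26 + Y*Y = 26 + Y**2)
sqrt(-1243 + p(-63)) = sqrt(-1243 + (26 + (-63)**2)) = sqrt(-1243 + (26 + 3969)) = sqrt(-1243 + 3995) = sqrt(2752) = 8*sqrt(43)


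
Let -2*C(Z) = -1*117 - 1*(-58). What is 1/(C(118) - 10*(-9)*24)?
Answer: 2/4379 ≈ 0.00045673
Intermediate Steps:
C(Z) = 59/2 (C(Z) = -(-1*117 - 1*(-58))/2 = -(-117 + 58)/2 = -1/2*(-59) = 59/2)
1/(C(118) - 10*(-9)*24) = 1/(59/2 - 10*(-9)*24) = 1/(59/2 + 90*24) = 1/(59/2 + 2160) = 1/(4379/2) = 2/4379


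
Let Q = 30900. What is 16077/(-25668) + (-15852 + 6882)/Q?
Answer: -175609/191580 ≈ -0.91664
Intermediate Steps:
16077/(-25668) + (-15852 + 6882)/Q = 16077/(-25668) + (-15852 + 6882)/30900 = 16077*(-1/25668) - 8970*1/30900 = -233/372 - 299/1030 = -175609/191580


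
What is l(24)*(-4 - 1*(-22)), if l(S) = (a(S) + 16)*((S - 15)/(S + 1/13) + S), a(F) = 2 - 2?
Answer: 2197152/313 ≈ 7019.7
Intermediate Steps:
a(F) = 0
l(S) = 16*S + 16*(-15 + S)/(1/13 + S) (l(S) = (0 + 16)*((S - 15)/(S + 1/13) + S) = 16*((-15 + S)/(S + 1/13) + S) = 16*((-15 + S)/(1/13 + S) + S) = 16*(S + (-15 + S)/(1/13 + S)) = 16*S + 16*(-15 + S)/(1/13 + S))
l(24)*(-4 - 1*(-22)) = (16*(-195 + 13*24² + 14*24)/(1 + 13*24))*(-4 - 1*(-22)) = (16*(-195 + 13*576 + 336)/(1 + 312))*(-4 + 22) = (16*(-195 + 7488 + 336)/313)*18 = (16*(1/313)*7629)*18 = (122064/313)*18 = 2197152/313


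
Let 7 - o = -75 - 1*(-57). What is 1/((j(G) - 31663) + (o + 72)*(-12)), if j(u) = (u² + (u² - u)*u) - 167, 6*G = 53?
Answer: -216/6977827 ≈ -3.0955e-5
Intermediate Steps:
G = 53/6 (G = (⅙)*53 = 53/6 ≈ 8.8333)
o = 25 (o = 7 - (-75 - 1*(-57)) = 7 - (-75 + 57) = 7 - 1*(-18) = 7 + 18 = 25)
j(u) = -167 + u² + u*(u² - u) (j(u) = (u² + u*(u² - u)) - 167 = -167 + u² + u*(u² - u))
1/((j(G) - 31663) + (o + 72)*(-12)) = 1/(((-167 + (53/6)³) - 31663) + (25 + 72)*(-12)) = 1/(((-167 + 148877/216) - 31663) + 97*(-12)) = 1/((112805/216 - 31663) - 1164) = 1/(-6726403/216 - 1164) = 1/(-6977827/216) = -216/6977827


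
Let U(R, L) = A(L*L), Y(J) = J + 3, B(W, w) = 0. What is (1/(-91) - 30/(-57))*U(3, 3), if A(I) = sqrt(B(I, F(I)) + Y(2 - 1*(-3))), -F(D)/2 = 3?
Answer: 1782*sqrt(2)/1729 ≈ 1.4576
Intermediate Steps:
F(D) = -6 (F(D) = -2*3 = -6)
Y(J) = 3 + J
A(I) = 2*sqrt(2) (A(I) = sqrt(0 + (3 + (2 - 1*(-3)))) = sqrt(0 + (3 + (2 + 3))) = sqrt(0 + (3 + 5)) = sqrt(0 + 8) = sqrt(8) = 2*sqrt(2))
U(R, L) = 2*sqrt(2)
(1/(-91) - 30/(-57))*U(3, 3) = (1/(-91) - 30/(-57))*(2*sqrt(2)) = (1*(-1/91) - 30*(-1/57))*(2*sqrt(2)) = (-1/91 + 10/19)*(2*sqrt(2)) = 891*(2*sqrt(2))/1729 = 1782*sqrt(2)/1729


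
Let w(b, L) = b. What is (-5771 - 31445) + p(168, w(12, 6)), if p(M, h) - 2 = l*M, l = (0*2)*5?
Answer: -37214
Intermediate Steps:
l = 0 (l = 0*5 = 0)
p(M, h) = 2 (p(M, h) = 2 + 0*M = 2 + 0 = 2)
(-5771 - 31445) + p(168, w(12, 6)) = (-5771 - 31445) + 2 = -37216 + 2 = -37214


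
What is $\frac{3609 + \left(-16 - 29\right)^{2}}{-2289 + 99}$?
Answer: $- \frac{939}{365} \approx -2.5726$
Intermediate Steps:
$\frac{3609 + \left(-16 - 29\right)^{2}}{-2289 + 99} = \frac{3609 + \left(-45\right)^{2}}{-2190} = \left(3609 + 2025\right) \left(- \frac{1}{2190}\right) = 5634 \left(- \frac{1}{2190}\right) = - \frac{939}{365}$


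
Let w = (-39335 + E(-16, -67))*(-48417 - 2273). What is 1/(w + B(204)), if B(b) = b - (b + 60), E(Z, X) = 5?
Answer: 1/1993637640 ≈ 5.0160e-10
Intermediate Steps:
B(b) = -60 (B(b) = b - (60 + b) = b + (-60 - b) = -60)
w = 1993637700 (w = (-39335 + 5)*(-48417 - 2273) = -39330*(-50690) = 1993637700)
1/(w + B(204)) = 1/(1993637700 - 60) = 1/1993637640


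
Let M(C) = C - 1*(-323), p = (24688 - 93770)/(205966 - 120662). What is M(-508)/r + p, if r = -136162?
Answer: -2347640511/2903790812 ≈ -0.80847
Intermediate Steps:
p = -34541/42652 (p = -69082/85304 = -69082*1/85304 = -34541/42652 ≈ -0.80983)
M(C) = 323 + C (M(C) = C + 323 = 323 + C)
M(-508)/r + p = (323 - 508)/(-136162) - 34541/42652 = -185*(-1/136162) - 34541/42652 = 185/136162 - 34541/42652 = -2347640511/2903790812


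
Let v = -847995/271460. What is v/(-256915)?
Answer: 169599/13948429180 ≈ 1.2159e-5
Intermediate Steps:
v = -169599/54292 (v = -847995*1/271460 = -169599/54292 ≈ -3.1238)
v/(-256915) = -169599/54292/(-256915) = -169599/54292*(-1/256915) = 169599/13948429180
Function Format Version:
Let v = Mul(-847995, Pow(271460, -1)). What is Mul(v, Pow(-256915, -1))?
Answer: Rational(169599, 13948429180) ≈ 1.2159e-5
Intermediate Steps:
v = Rational(-169599, 54292) (v = Mul(-847995, Rational(1, 271460)) = Rational(-169599, 54292) ≈ -3.1238)
Mul(v, Pow(-256915, -1)) = Mul(Rational(-169599, 54292), Pow(-256915, -1)) = Mul(Rational(-169599, 54292), Rational(-1, 256915)) = Rational(169599, 13948429180)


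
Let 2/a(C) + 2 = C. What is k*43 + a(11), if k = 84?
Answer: 32510/9 ≈ 3612.2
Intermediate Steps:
a(C) = 2/(-2 + C)
k*43 + a(11) = 84*43 + 2/(-2 + 11) = 3612 + 2/9 = 32510/9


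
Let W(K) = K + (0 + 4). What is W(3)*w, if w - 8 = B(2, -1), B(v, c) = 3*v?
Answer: 98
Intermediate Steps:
w = 14 (w = 8 + 3*2 = 8 + 6 = 14)
W(K) = 4 + K (W(K) = K + 4 = 4 + K)
W(3)*w = (4 + 3)*14 = 7*14 = 98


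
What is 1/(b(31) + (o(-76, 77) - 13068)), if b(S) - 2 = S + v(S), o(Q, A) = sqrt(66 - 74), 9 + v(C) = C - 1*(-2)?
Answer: -13011/169286129 - 2*I*sqrt(2)/169286129 ≈ -7.6858e-5 - 1.6708e-8*I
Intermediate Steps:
v(C) = -7 + C (v(C) = -9 + (C - 1*(-2)) = -9 + (C + 2) = -9 + (2 + C) = -7 + C)
o(Q, A) = 2*I*sqrt(2) (o(Q, A) = sqrt(-8) = 2*I*sqrt(2))
b(S) = -5 + 2*S (b(S) = 2 + (S + (-7 + S)) = 2 + (-7 + 2*S) = -5 + 2*S)
1/(b(31) + (o(-76, 77) - 13068)) = 1/((-5 + 2*31) + (2*I*sqrt(2) - 13068)) = 1/((-5 + 62) + (-13068 + 2*I*sqrt(2))) = 1/(57 + (-13068 + 2*I*sqrt(2))) = 1/(-13011 + 2*I*sqrt(2))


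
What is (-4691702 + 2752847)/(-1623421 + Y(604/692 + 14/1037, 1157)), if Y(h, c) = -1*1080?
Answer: 1938855/1624501 ≈ 1.1935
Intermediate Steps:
Y(h, c) = -1080
(-4691702 + 2752847)/(-1623421 + Y(604/692 + 14/1037, 1157)) = (-4691702 + 2752847)/(-1623421 - 1080) = -1938855/(-1624501) = -1938855*(-1/1624501) = 1938855/1624501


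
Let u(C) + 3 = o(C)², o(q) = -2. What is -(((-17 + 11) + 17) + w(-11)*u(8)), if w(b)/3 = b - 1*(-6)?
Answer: 4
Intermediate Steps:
u(C) = 1 (u(C) = -3 + (-2)² = -3 + 4 = 1)
w(b) = 18 + 3*b (w(b) = 3*(b - 1*(-6)) = 3*(b + 6) = 3*(6 + b) = 18 + 3*b)
-(((-17 + 11) + 17) + w(-11)*u(8)) = -(((-17 + 11) + 17) + (18 + 3*(-11))*1) = -((-6 + 17) + (18 - 33)*1) = -(11 - 15*1) = -(11 - 15) = -1*(-4) = 4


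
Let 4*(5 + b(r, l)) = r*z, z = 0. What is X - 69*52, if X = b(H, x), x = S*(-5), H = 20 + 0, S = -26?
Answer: -3593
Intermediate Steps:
H = 20
x = 130 (x = -26*(-5) = 130)
b(r, l) = -5 (b(r, l) = -5 + (r*0)/4 = -5 + (¼)*0 = -5 + 0 = -5)
X = -5
X - 69*52 = -5 - 69*52 = -5 - 1*3588 = -5 - 3588 = -3593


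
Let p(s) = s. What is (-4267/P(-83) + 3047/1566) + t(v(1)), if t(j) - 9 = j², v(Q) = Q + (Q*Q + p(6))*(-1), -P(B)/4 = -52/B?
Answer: 284953831/162864 ≈ 1749.6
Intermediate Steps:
P(B) = 208/B (P(B) = -(-208)/B = 208/B)
v(Q) = -6 + Q - Q² (v(Q) = Q + (Q*Q + 6)*(-1) = Q + (Q² + 6)*(-1) = Q + (6 + Q²)*(-1) = Q + (-6 - Q²) = -6 + Q - Q²)
t(j) = 9 + j²
(-4267/P(-83) + 3047/1566) + t(v(1)) = (-4267/(208/(-83)) + 3047/1566) + (9 + (-6 + 1 - 1*1²)²) = (-4267/(208*(-1/83)) + 3047*(1/1566)) + (9 + (-6 + 1 - 1*1)²) = (-4267/(-208/83) + 3047/1566) + (9 + (-6 + 1 - 1)²) = (-4267*(-83/208) + 3047/1566) + (9 + (-6)²) = (354161/208 + 3047/1566) + (9 + 36) = 277624951/162864 + 45 = 284953831/162864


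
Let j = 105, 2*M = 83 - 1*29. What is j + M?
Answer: 132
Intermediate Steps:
M = 27 (M = (83 - 1*29)/2 = (83 - 29)/2 = (½)*54 = 27)
j + M = 105 + 27 = 132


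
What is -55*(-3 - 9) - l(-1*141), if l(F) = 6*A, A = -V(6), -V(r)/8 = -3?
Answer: 804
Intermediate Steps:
V(r) = 24 (V(r) = -8*(-3) = 24)
A = -24 (A = -1*24 = -24)
l(F) = -144 (l(F) = 6*(-24) = -144)
-55*(-3 - 9) - l(-1*141) = -55*(-3 - 9) - 1*(-144) = -55*(-12) + 144 = -5*(-132) + 144 = 660 + 144 = 804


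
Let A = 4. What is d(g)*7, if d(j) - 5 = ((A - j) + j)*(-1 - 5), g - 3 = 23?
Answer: -133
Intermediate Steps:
g = 26 (g = 3 + 23 = 26)
d(j) = -19 (d(j) = 5 + ((4 - j) + j)*(-1 - 5) = 5 + 4*(-6) = 5 - 24 = -19)
d(g)*7 = -19*7 = -133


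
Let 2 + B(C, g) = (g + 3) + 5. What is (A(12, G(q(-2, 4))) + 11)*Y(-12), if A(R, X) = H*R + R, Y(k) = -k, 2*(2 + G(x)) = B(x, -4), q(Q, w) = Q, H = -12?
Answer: -1452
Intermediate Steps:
B(C, g) = 6 + g (B(C, g) = -2 + ((g + 3) + 5) = -2 + ((3 + g) + 5) = -2 + (8 + g) = 6 + g)
G(x) = -1 (G(x) = -2 + (6 - 4)/2 = -2 + (½)*2 = -2 + 1 = -1)
A(R, X) = -11*R (A(R, X) = -12*R + R = -11*R)
(A(12, G(q(-2, 4))) + 11)*Y(-12) = (-11*12 + 11)*(-1*(-12)) = (-132 + 11)*12 = -121*12 = -1452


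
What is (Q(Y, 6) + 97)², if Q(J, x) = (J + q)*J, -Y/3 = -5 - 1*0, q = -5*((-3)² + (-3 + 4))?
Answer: 183184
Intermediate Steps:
q = -50 (q = -5*(9 + 1) = -5*10 = -50)
Y = 15 (Y = -3*(-5 - 1*0) = -3*(-5 + 0) = -3*(-5) = 15)
Q(J, x) = J*(-50 + J) (Q(J, x) = (J - 50)*J = (-50 + J)*J = J*(-50 + J))
(Q(Y, 6) + 97)² = (15*(-50 + 15) + 97)² = (15*(-35) + 97)² = (-525 + 97)² = (-428)² = 183184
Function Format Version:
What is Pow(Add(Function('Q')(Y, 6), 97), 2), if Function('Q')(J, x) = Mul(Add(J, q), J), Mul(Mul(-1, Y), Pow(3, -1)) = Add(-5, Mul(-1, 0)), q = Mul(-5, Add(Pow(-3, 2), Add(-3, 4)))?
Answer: 183184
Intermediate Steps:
q = -50 (q = Mul(-5, Add(9, 1)) = Mul(-5, 10) = -50)
Y = 15 (Y = Mul(-3, Add(-5, Mul(-1, 0))) = Mul(-3, Add(-5, 0)) = Mul(-3, -5) = 15)
Function('Q')(J, x) = Mul(J, Add(-50, J)) (Function('Q')(J, x) = Mul(Add(J, -50), J) = Mul(Add(-50, J), J) = Mul(J, Add(-50, J)))
Pow(Add(Function('Q')(Y, 6), 97), 2) = Pow(Add(Mul(15, Add(-50, 15)), 97), 2) = Pow(Add(Mul(15, -35), 97), 2) = Pow(Add(-525, 97), 2) = Pow(-428, 2) = 183184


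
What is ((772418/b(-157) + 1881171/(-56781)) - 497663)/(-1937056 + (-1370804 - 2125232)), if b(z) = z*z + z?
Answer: 1424058274125/15546694962344 ≈ 0.091599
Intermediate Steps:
b(z) = z + z² (b(z) = z² + z = z + z²)
((772418/b(-157) + 1881171/(-56781)) - 497663)/(-1937056 + (-1370804 - 2125232)) = ((772418/((-157*(1 - 157))) + 1881171/(-56781)) - 497663)/(-1937056 + (-1370804 - 2125232)) = ((772418/((-157*(-156))) + 1881171*(-1/56781)) - 497663)/(-1937056 - 3496036) = ((772418/24492 - 69673/2103) - 497663)/(-5433092) = ((772418*(1/24492) - 69673/2103) - 497663)*(-1/5433092) = ((386209/12246 - 69673/2103) - 497663)*(-1/5433092) = (-4557559/2861482 - 497663)*(-1/5433092) = -1424058274125/2861482*(-1/5433092) = 1424058274125/15546694962344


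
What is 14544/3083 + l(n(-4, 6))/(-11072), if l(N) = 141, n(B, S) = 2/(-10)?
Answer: 160596465/34134976 ≈ 4.7048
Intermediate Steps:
n(B, S) = -1/5 (n(B, S) = 2*(-1/10) = -1/5)
14544/3083 + l(n(-4, 6))/(-11072) = 14544/3083 + 141/(-11072) = 14544*(1/3083) + 141*(-1/11072) = 14544/3083 - 141/11072 = 160596465/34134976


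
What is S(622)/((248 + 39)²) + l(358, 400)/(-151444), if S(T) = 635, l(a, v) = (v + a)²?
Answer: -11807523794/3118572709 ≈ -3.7862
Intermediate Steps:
l(a, v) = (a + v)²
S(622)/((248 + 39)²) + l(358, 400)/(-151444) = 635/((248 + 39)²) + (358 + 400)²/(-151444) = 635/(287²) + 758²*(-1/151444) = 635/82369 + 574564*(-1/151444) = 635*(1/82369) - 143641/37861 = 635/82369 - 143641/37861 = -11807523794/3118572709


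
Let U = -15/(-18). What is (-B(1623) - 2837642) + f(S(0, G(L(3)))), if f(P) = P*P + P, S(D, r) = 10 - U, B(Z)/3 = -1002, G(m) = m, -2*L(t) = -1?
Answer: -102043541/36 ≈ -2.8345e+6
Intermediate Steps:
U = 5/6 (U = -15*(-1/18) = 5/6 ≈ 0.83333)
L(t) = 1/2 (L(t) = -1/2*(-1) = 1/2)
B(Z) = -3006 (B(Z) = 3*(-1002) = -3006)
S(D, r) = 55/6 (S(D, r) = 10 - 1*5/6 = 10 - 5/6 = 55/6)
f(P) = P + P**2 (f(P) = P**2 + P = P + P**2)
(-B(1623) - 2837642) + f(S(0, G(L(3)))) = (-1*(-3006) - 2837642) + 55*(1 + 55/6)/6 = (3006 - 2837642) + (55/6)*(61/6) = -2834636 + 3355/36 = -102043541/36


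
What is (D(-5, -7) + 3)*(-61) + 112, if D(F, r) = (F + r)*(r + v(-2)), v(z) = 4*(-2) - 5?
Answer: -14711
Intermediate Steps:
v(z) = -13 (v(z) = -8 - 5 = -13)
D(F, r) = (-13 + r)*(F + r) (D(F, r) = (F + r)*(r - 13) = (F + r)*(-13 + r) = (-13 + r)*(F + r))
(D(-5, -7) + 3)*(-61) + 112 = (((-7)**2 - 13*(-5) - 13*(-7) - 5*(-7)) + 3)*(-61) + 112 = ((49 + 65 + 91 + 35) + 3)*(-61) + 112 = (240 + 3)*(-61) + 112 = 243*(-61) + 112 = -14823 + 112 = -14711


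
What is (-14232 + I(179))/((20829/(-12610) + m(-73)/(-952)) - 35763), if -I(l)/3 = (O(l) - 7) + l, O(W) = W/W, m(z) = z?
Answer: 88540812360/214671855019 ≈ 0.41245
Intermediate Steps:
O(W) = 1
I(l) = 18 - 3*l (I(l) = -3*((1 - 7) + l) = -3*(-6 + l) = 18 - 3*l)
(-14232 + I(179))/((20829/(-12610) + m(-73)/(-952)) - 35763) = (-14232 + (18 - 3*179))/((20829/(-12610) - 73/(-952)) - 35763) = (-14232 + (18 - 537))/((20829*(-1/12610) - 73*(-1/952)) - 35763) = (-14232 - 519)/((-20829/12610 + 73/952) - 35763) = -14751/(-9454339/6002360 - 35763) = -14751/(-214671855019/6002360) = -14751*(-6002360/214671855019) = 88540812360/214671855019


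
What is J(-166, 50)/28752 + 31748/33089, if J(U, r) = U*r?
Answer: 159544949/237843732 ≈ 0.67080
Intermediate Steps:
J(-166, 50)/28752 + 31748/33089 = -166*50/28752 + 31748/33089 = -8300*1/28752 + 31748*(1/33089) = -2075/7188 + 31748/33089 = 159544949/237843732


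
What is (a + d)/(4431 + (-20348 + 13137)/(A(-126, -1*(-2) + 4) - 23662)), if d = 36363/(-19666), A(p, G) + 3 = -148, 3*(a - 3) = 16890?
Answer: 2637104365795/2075207726924 ≈ 1.2708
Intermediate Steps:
a = 5633 (a = 3 + (⅓)*16890 = 3 + 5630 = 5633)
A(p, G) = -151 (A(p, G) = -3 - 148 = -151)
d = -36363/19666 (d = 36363*(-1/19666) = -36363/19666 ≈ -1.8490)
(a + d)/(4431 + (-20348 + 13137)/(A(-126, -1*(-2) + 4) - 23662)) = (5633 - 36363/19666)/(4431 + (-20348 + 13137)/(-151 - 23662)) = 110742215/(19666*(4431 - 7211/(-23813))) = 110742215/(19666*(4431 - 7211*(-1/23813))) = 110742215/(19666*(4431 + 7211/23813)) = 110742215/(19666*(105522614/23813)) = (110742215/19666)*(23813/105522614) = 2637104365795/2075207726924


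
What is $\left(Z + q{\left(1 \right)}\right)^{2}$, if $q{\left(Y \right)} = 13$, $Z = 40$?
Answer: $2809$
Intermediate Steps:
$\left(Z + q{\left(1 \right)}\right)^{2} = \left(40 + 13\right)^{2} = 53^{2} = 2809$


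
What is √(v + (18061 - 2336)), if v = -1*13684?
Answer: √2041 ≈ 45.177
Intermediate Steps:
v = -13684
√(v + (18061 - 2336)) = √(-13684 + (18061 - 2336)) = √(-13684 + 15725) = √2041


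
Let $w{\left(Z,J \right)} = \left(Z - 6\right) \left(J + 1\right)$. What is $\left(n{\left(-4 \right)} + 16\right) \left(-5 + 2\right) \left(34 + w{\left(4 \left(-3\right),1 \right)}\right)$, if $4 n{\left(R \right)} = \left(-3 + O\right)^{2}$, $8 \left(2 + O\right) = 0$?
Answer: $\frac{267}{2} \approx 133.5$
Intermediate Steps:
$O = -2$ ($O = -2 + \frac{1}{8} \cdot 0 = -2 + 0 = -2$)
$n{\left(R \right)} = \frac{25}{4}$ ($n{\left(R \right)} = \frac{\left(-3 - 2\right)^{2}}{4} = \frac{\left(-5\right)^{2}}{4} = \frac{1}{4} \cdot 25 = \frac{25}{4}$)
$w{\left(Z,J \right)} = \left(1 + J\right) \left(-6 + Z\right)$ ($w{\left(Z,J \right)} = \left(-6 + Z\right) \left(1 + J\right) = \left(1 + J\right) \left(-6 + Z\right)$)
$\left(n{\left(-4 \right)} + 16\right) \left(-5 + 2\right) \left(34 + w{\left(4 \left(-3\right),1 \right)}\right) = \left(\frac{25}{4} + 16\right) \left(-5 + 2\right) \left(34 + \left(-6 + 4 \left(-3\right) - 6 + 1 \cdot 4 \left(-3\right)\right)\right) = \frac{89}{4} \left(-3\right) \left(34 - 36\right) = - \frac{267 \left(34 - 36\right)}{4} = \left(- \frac{267}{4}\right) \left(-2\right) = \frac{267}{2}$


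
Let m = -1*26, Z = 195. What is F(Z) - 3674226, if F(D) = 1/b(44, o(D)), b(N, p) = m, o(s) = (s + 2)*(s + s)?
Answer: -95529877/26 ≈ -3.6742e+6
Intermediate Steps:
m = -26
o(s) = 2*s*(2 + s) (o(s) = (2 + s)*(2*s) = 2*s*(2 + s))
b(N, p) = -26
F(D) = -1/26 (F(D) = 1/(-26) = -1/26)
F(Z) - 3674226 = -1/26 - 3674226 = -95529877/26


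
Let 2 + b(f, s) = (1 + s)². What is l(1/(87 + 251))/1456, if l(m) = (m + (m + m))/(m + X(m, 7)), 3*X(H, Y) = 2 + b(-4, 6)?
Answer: 9/24118640 ≈ 3.7316e-7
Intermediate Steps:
b(f, s) = -2 + (1 + s)²
X(H, Y) = 49/3 (X(H, Y) = (2 + (-2 + (1 + 6)²))/3 = (2 + (-2 + 7²))/3 = (2 + (-2 + 49))/3 = (2 + 47)/3 = (⅓)*49 = 49/3)
l(m) = 3*m/(49/3 + m) (l(m) = (m + (m + m))/(m + 49/3) = (m + 2*m)/(49/3 + m) = (3*m)/(49/3 + m) = 3*m/(49/3 + m))
l(1/(87 + 251))/1456 = (9/((87 + 251)*(49 + 3/(87 + 251))))/1456 = (9/(338*(49 + 3/338)))*(1/1456) = (9*(1/338)/(49 + 3*(1/338)))*(1/1456) = (9*(1/338)/(49 + 3/338))*(1/1456) = (9*(1/338)/(16565/338))*(1/1456) = (9*(1/338)*(338/16565))*(1/1456) = (9/16565)*(1/1456) = 9/24118640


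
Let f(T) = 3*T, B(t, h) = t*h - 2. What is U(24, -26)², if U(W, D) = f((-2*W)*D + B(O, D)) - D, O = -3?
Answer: 15984004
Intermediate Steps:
B(t, h) = -2 + h*t (B(t, h) = h*t - 2 = -2 + h*t)
U(W, D) = -6 - 10*D - 6*D*W (U(W, D) = 3*((-2*W)*D + (-2 + D*(-3))) - D = 3*(-2*D*W + (-2 - 3*D)) - D = 3*(-2 - 3*D - 2*D*W) - D = (-6 - 9*D - 6*D*W) - D = -6 - 10*D - 6*D*W)
U(24, -26)² = (-6 - 10*(-26) - 6*(-26)*24)² = (-6 + 260 + 3744)² = 3998² = 15984004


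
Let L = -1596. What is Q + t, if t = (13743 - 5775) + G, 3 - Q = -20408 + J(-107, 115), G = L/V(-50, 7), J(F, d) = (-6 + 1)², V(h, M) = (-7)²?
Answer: 198250/7 ≈ 28321.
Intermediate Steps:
V(h, M) = 49
J(F, d) = 25 (J(F, d) = (-5)² = 25)
G = -228/7 (G = -1596/49 = -1596*1/49 = -228/7 ≈ -32.571)
Q = 20386 (Q = 3 - (-20408 + 25) = 3 - 1*(-20383) = 3 + 20383 = 20386)
t = 55548/7 (t = (13743 - 5775) - 228/7 = 7968 - 228/7 = 55548/7 ≈ 7935.4)
Q + t = 20386 + 55548/7 = 198250/7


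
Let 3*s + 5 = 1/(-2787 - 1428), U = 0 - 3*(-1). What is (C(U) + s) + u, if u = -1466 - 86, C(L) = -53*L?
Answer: -21656671/12645 ≈ -1712.7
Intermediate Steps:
U = 3 (U = 0 + 3 = 3)
s = -21076/12645 (s = -5/3 + 1/(3*(-2787 - 1428)) = -5/3 + (⅓)/(-4215) = -5/3 + (⅓)*(-1/4215) = -5/3 - 1/12645 = -21076/12645 ≈ -1.6667)
u = -1552
(C(U) + s) + u = (-53*3 - 21076/12645) - 1552 = (-159 - 21076/12645) - 1552 = -2031631/12645 - 1552 = -21656671/12645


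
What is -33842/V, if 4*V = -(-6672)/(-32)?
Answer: 270736/417 ≈ 649.25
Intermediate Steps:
V = -417/8 (V = (-(-6672)/(-32))/4 = (-(-6672)*(-1)/32)/4 = (-139*3/2)/4 = (¼)*(-417/2) = -417/8 ≈ -52.125)
-33842/V = -33842/(-417/8) = -33842*(-8/417) = 270736/417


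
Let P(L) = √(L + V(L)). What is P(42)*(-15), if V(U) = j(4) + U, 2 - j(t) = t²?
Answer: -15*√70 ≈ -125.50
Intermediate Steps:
j(t) = 2 - t²
V(U) = -14 + U (V(U) = (2 - 1*4²) + U = (2 - 1*16) + U = (2 - 16) + U = -14 + U)
P(L) = √(-14 + 2*L) (P(L) = √(L + (-14 + L)) = √(-14 + 2*L))
P(42)*(-15) = √(-14 + 2*42)*(-15) = √(-14 + 84)*(-15) = √70*(-15) = -15*√70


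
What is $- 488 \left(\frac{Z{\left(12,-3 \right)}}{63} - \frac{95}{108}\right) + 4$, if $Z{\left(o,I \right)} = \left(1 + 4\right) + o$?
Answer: $\frac{56998}{189} \approx 301.58$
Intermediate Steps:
$Z{\left(o,I \right)} = 5 + o$
$- 488 \left(\frac{Z{\left(12,-3 \right)}}{63} - \frac{95}{108}\right) + 4 = - 488 \left(\frac{5 + 12}{63} - \frac{95}{108}\right) + 4 = - 488 \left(17 \cdot \frac{1}{63} - \frac{95}{108}\right) + 4 = - 488 \left(\frac{17}{63} - \frac{95}{108}\right) + 4 = \left(-488\right) \left(- \frac{461}{756}\right) + 4 = \frac{56242}{189} + 4 = \frac{56998}{189}$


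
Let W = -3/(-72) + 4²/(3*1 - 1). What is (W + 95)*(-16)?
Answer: -4946/3 ≈ -1648.7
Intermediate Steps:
W = 193/24 (W = -3*(-1/72) + 16/(3 - 1) = 1/24 + 16/2 = 1/24 + 16*(½) = 1/24 + 8 = 193/24 ≈ 8.0417)
(W + 95)*(-16) = (193/24 + 95)*(-16) = (2473/24)*(-16) = -4946/3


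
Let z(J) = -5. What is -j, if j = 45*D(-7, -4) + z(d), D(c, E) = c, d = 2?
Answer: 320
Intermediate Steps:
j = -320 (j = 45*(-7) - 5 = -315 - 5 = -320)
-j = -1*(-320) = 320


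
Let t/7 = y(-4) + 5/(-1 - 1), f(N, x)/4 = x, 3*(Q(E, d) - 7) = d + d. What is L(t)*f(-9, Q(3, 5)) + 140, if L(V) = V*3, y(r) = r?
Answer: -5502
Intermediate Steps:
Q(E, d) = 7 + 2*d/3 (Q(E, d) = 7 + (d + d)/3 = 7 + (2*d)/3 = 7 + 2*d/3)
f(N, x) = 4*x
t = -91/2 (t = 7*(-4 + 5/(-1 - 1)) = 7*(-4 + 5/(-2)) = 7*(-4 - ½*5) = 7*(-4 - 5/2) = 7*(-13/2) = -91/2 ≈ -45.500)
L(V) = 3*V
L(t)*f(-9, Q(3, 5)) + 140 = (3*(-91/2))*(4*(7 + (⅔)*5)) + 140 = -546*(7 + 10/3) + 140 = -546*31/3 + 140 = -273/2*124/3 + 140 = -5642 + 140 = -5502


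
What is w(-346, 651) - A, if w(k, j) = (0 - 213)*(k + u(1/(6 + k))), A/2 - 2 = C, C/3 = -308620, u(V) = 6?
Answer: 1924136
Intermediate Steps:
C = -925860 (C = 3*(-308620) = -925860)
A = -1851716 (A = 4 + 2*(-925860) = 4 - 1851720 = -1851716)
w(k, j) = -1278 - 213*k (w(k, j) = (0 - 213)*(k + 6) = -213*(6 + k) = -1278 - 213*k)
w(-346, 651) - A = (-1278 - 213*(-346)) - 1*(-1851716) = (-1278 + 73698) + 1851716 = 72420 + 1851716 = 1924136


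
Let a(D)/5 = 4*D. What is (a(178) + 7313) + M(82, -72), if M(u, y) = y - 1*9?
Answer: 10792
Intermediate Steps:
a(D) = 20*D (a(D) = 5*(4*D) = 20*D)
M(u, y) = -9 + y (M(u, y) = y - 9 = -9 + y)
(a(178) + 7313) + M(82, -72) = (20*178 + 7313) + (-9 - 72) = (3560 + 7313) - 81 = 10873 - 81 = 10792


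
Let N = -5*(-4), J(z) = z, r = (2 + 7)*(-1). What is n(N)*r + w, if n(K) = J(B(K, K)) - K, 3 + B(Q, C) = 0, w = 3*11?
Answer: 240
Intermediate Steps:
w = 33
B(Q, C) = -3 (B(Q, C) = -3 + 0 = -3)
r = -9 (r = 9*(-1) = -9)
N = 20
n(K) = -3 - K
n(N)*r + w = (-3 - 1*20)*(-9) + 33 = (-3 - 20)*(-9) + 33 = -23*(-9) + 33 = 207 + 33 = 240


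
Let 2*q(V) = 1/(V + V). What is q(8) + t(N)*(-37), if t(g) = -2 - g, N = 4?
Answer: 7105/32 ≈ 222.03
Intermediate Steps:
q(V) = 1/(4*V) (q(V) = 1/(2*(V + V)) = 1/(2*((2*V))) = (1/(2*V))/2 = 1/(4*V))
q(8) + t(N)*(-37) = (1/4)/8 + (-2 - 1*4)*(-37) = (1/4)*(1/8) + (-2 - 4)*(-37) = 1/32 - 6*(-37) = 1/32 + 222 = 7105/32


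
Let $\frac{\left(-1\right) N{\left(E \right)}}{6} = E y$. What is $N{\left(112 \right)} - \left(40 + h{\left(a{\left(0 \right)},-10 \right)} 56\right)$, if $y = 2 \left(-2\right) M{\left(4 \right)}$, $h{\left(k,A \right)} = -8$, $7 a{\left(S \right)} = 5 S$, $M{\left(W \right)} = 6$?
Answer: $16536$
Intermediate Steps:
$a{\left(S \right)} = \frac{5 S}{7}$
$y = -24$ ($y = 2 \left(-2\right) 6 = \left(-4\right) 6 = -24$)
$N{\left(E \right)} = 144 E$ ($N{\left(E \right)} = - 6 E \left(-24\right) = - 6 \left(- 24 E\right) = 144 E$)
$N{\left(112 \right)} - \left(40 + h{\left(a{\left(0 \right)},-10 \right)} 56\right) = 144 \cdot 112 - \left(40 - 448\right) = 16128 - \left(40 - 448\right) = 16128 - -408 = 16128 + 408 = 16536$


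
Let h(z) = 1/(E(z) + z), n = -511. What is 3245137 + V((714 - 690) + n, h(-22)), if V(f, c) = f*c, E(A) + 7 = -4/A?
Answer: 1028713786/317 ≈ 3.2452e+6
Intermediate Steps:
E(A) = -7 - 4/A
h(z) = 1/(-7 + z - 4/z) (h(z) = 1/((-7 - 4/z) + z) = 1/(-7 + z - 4/z))
V(f, c) = c*f
3245137 + V((714 - 690) + n, h(-22)) = 3245137 + (-1*(-22)/(4 - 1*(-22)*(-7 - 22)))*((714 - 690) - 511) = 3245137 + (-1*(-22)/(4 - 1*(-22)*(-29)))*(24 - 511) = 3245137 - 1*(-22)/(4 - 638)*(-487) = 3245137 - 1*(-22)/(-634)*(-487) = 3245137 - 1*(-22)*(-1/634)*(-487) = 3245137 - 11/317*(-487) = 3245137 + 5357/317 = 1028713786/317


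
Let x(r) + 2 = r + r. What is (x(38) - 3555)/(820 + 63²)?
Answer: -3481/4789 ≈ -0.72687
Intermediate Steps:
x(r) = -2 + 2*r (x(r) = -2 + (r + r) = -2 + 2*r)
(x(38) - 3555)/(820 + 63²) = ((-2 + 2*38) - 3555)/(820 + 63²) = ((-2 + 76) - 3555)/(820 + 3969) = (74 - 3555)/4789 = -3481*1/4789 = -3481/4789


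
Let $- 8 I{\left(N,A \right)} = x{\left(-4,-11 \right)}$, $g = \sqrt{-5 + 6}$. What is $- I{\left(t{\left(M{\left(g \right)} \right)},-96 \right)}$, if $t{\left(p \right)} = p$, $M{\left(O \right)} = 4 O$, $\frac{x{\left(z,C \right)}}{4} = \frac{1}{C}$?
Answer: $- \frac{1}{22} \approx -0.045455$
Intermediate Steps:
$x{\left(z,C \right)} = \frac{4}{C}$
$g = 1$ ($g = \sqrt{1} = 1$)
$I{\left(N,A \right)} = \frac{1}{22}$ ($I{\left(N,A \right)} = - \frac{4 \frac{1}{-11}}{8} = - \frac{4 \left(- \frac{1}{11}\right)}{8} = \left(- \frac{1}{8}\right) \left(- \frac{4}{11}\right) = \frac{1}{22}$)
$- I{\left(t{\left(M{\left(g \right)} \right)},-96 \right)} = \left(-1\right) \frac{1}{22} = - \frac{1}{22}$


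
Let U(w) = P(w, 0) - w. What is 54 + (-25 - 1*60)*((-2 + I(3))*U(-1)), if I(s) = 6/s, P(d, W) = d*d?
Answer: 54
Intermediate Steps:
P(d, W) = d²
U(w) = w² - w
54 + (-25 - 1*60)*((-2 + I(3))*U(-1)) = 54 + (-25 - 1*60)*((-2 + 6/3)*(-(-1 - 1))) = 54 + (-25 - 60)*((-2 + 6*(⅓))*(-1*(-2))) = 54 - 85*(-2 + 2)*2 = 54 - 0*2 = 54 - 85*0 = 54 + 0 = 54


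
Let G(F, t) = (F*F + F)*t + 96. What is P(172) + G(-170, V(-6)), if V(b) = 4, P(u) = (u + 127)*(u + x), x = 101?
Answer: 196643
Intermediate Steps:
P(u) = (101 + u)*(127 + u) (P(u) = (u + 127)*(u + 101) = (127 + u)*(101 + u) = (101 + u)*(127 + u))
G(F, t) = 96 + t*(F + F**2) (G(F, t) = (F**2 + F)*t + 96 = (F + F**2)*t + 96 = t*(F + F**2) + 96 = 96 + t*(F + F**2))
P(172) + G(-170, V(-6)) = (12827 + 172**2 + 228*172) + (96 - 170*4 + 4*(-170)**2) = (12827 + 29584 + 39216) + (96 - 680 + 4*28900) = 81627 + (96 - 680 + 115600) = 81627 + 115016 = 196643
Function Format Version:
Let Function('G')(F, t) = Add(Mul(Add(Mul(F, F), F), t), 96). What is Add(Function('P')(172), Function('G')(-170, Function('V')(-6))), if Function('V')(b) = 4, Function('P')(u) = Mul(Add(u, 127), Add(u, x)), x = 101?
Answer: 196643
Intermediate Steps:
Function('P')(u) = Mul(Add(101, u), Add(127, u)) (Function('P')(u) = Mul(Add(u, 127), Add(u, 101)) = Mul(Add(127, u), Add(101, u)) = Mul(Add(101, u), Add(127, u)))
Function('G')(F, t) = Add(96, Mul(t, Add(F, Pow(F, 2)))) (Function('G')(F, t) = Add(Mul(Add(Pow(F, 2), F), t), 96) = Add(Mul(Add(F, Pow(F, 2)), t), 96) = Add(Mul(t, Add(F, Pow(F, 2))), 96) = Add(96, Mul(t, Add(F, Pow(F, 2)))))
Add(Function('P')(172), Function('G')(-170, Function('V')(-6))) = Add(Add(12827, Pow(172, 2), Mul(228, 172)), Add(96, Mul(-170, 4), Mul(4, Pow(-170, 2)))) = Add(Add(12827, 29584, 39216), Add(96, -680, Mul(4, 28900))) = Add(81627, Add(96, -680, 115600)) = Add(81627, 115016) = 196643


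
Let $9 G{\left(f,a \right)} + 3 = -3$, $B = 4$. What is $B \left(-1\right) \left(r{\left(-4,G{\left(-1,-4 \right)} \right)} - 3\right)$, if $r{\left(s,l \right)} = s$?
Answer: $28$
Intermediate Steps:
$G{\left(f,a \right)} = - \frac{2}{3}$ ($G{\left(f,a \right)} = - \frac{1}{3} + \frac{1}{9} \left(-3\right) = - \frac{1}{3} - \frac{1}{3} = - \frac{2}{3}$)
$B \left(-1\right) \left(r{\left(-4,G{\left(-1,-4 \right)} \right)} - 3\right) = 4 \left(-1\right) \left(-4 - 3\right) = \left(-4\right) \left(-7\right) = 28$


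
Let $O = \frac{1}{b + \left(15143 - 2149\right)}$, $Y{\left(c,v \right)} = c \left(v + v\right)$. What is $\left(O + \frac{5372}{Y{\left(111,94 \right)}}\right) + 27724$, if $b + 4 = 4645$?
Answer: $\frac{2550681453602}{92001795} \approx 27724.0$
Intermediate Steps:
$b = 4641$ ($b = -4 + 4645 = 4641$)
$Y{\left(c,v \right)} = 2 c v$ ($Y{\left(c,v \right)} = c 2 v = 2 c v$)
$O = \frac{1}{17635}$ ($O = \frac{1}{4641 + \left(15143 - 2149\right)} = \frac{1}{4641 + 12994} = \frac{1}{17635} \approx 5.6705 \cdot 10^{-5}$)
$\left(O + \frac{5372}{Y{\left(111,94 \right)}}\right) + 27724 = \left(\frac{1}{17635} + \frac{5372}{2 \cdot 111 \cdot 94}\right) + 27724 = \left(\frac{1}{17635} + \frac{5372}{20868}\right) + 27724 = \left(\frac{1}{17635} + 5372 \cdot \frac{1}{20868}\right) + 27724 = \left(\frac{1}{17635} + \frac{1343}{5217}\right) + 27724 = \frac{23689022}{92001795} + 27724 = \frac{2550681453602}{92001795}$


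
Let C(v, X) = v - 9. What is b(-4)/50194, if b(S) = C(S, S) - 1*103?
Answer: -58/25097 ≈ -0.0023110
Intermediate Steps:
C(v, X) = -9 + v
b(S) = -112 + S (b(S) = (-9 + S) - 1*103 = (-9 + S) - 103 = -112 + S)
b(-4)/50194 = (-112 - 4)/50194 = -116*1/50194 = -58/25097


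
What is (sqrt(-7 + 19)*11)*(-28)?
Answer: -616*sqrt(3) ≈ -1066.9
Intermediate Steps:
(sqrt(-7 + 19)*11)*(-28) = (sqrt(12)*11)*(-28) = ((2*sqrt(3))*11)*(-28) = (22*sqrt(3))*(-28) = -616*sqrt(3)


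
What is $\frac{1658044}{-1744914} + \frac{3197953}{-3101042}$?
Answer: $- \frac{315347560085}{159148576482} \approx -1.9815$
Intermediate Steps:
$\frac{1658044}{-1744914} + \frac{3197953}{-3101042} = 1658044 \left(- \frac{1}{1744914}\right) + 3197953 \left(- \frac{1}{3101042}\right) = - \frac{48766}{51321} - \frac{3197953}{3101042} = - \frac{315347560085}{159148576482}$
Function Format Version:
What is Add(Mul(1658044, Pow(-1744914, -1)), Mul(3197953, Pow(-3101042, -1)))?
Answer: Rational(-315347560085, 159148576482) ≈ -1.9815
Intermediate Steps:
Add(Mul(1658044, Pow(-1744914, -1)), Mul(3197953, Pow(-3101042, -1))) = Add(Mul(1658044, Rational(-1, 1744914)), Mul(3197953, Rational(-1, 3101042))) = Add(Rational(-48766, 51321), Rational(-3197953, 3101042)) = Rational(-315347560085, 159148576482)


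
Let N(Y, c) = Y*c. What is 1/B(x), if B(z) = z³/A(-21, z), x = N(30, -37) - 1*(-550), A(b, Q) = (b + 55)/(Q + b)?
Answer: 17/51016448000 ≈ 3.3323e-10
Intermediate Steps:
A(b, Q) = (55 + b)/(Q + b)
x = -560 (x = 30*(-37) - 1*(-550) = -1110 + 550 = -560)
B(z) = z³*(-21/34 + z/34) (B(z) = z³/(((55 - 21)/(z - 21))) = z³/((34/(-21 + z))) = z³*(-21/34 + z/34))
1/B(x) = 1/((1/34)*(-560)³*(-21 - 560)) = 1/((1/34)*(-175616000)*(-581)) = 1/(51016448000/17) = 17/51016448000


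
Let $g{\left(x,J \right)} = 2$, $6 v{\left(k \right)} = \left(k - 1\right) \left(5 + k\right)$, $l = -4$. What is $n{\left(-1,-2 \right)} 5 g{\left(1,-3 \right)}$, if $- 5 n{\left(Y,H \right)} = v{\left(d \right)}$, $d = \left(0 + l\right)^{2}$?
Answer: $-105$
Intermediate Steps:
$d = 16$ ($d = \left(0 - 4\right)^{2} = \left(-4\right)^{2} = 16$)
$v{\left(k \right)} = \frac{\left(-1 + k\right) \left(5 + k\right)}{6}$ ($v{\left(k \right)} = \frac{\left(k - 1\right) \left(5 + k\right)}{6} = \frac{\left(-1 + k\right) \left(5 + k\right)}{6}$)
$n{\left(Y,H \right)} = - \frac{21}{2}$ ($n{\left(Y,H \right)} = - \frac{- \frac{5}{6} + \frac{16^{2}}{6} + \frac{2}{3} \cdot 16}{5} = - \frac{- \frac{5}{6} + \frac{1}{6} \cdot 256 + \frac{32}{3}}{5} = - \frac{- \frac{5}{6} + \frac{128}{3} + \frac{32}{3}}{5} = \left(- \frac{1}{5}\right) \frac{105}{2} = - \frac{21}{2}$)
$n{\left(-1,-2 \right)} 5 g{\left(1,-3 \right)} = \left(- \frac{21}{2}\right) 5 \cdot 2 = \left(- \frac{105}{2}\right) 2 = -105$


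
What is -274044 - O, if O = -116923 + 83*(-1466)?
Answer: -35443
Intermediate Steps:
O = -238601 (O = -116923 - 121678 = -238601)
-274044 - O = -274044 - 1*(-238601) = -274044 + 238601 = -35443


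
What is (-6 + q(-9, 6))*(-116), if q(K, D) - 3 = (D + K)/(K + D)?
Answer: 232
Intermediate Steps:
q(K, D) = 4 (q(K, D) = 3 + (D + K)/(K + D) = 3 + (D + K)/(D + K) = 3 + 1 = 4)
(-6 + q(-9, 6))*(-116) = (-6 + 4)*(-116) = -2*(-116) = 232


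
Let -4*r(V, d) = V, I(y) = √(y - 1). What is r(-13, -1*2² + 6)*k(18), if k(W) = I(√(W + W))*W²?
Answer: 1053*√5 ≈ 2354.6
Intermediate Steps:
I(y) = √(-1 + y)
r(V, d) = -V/4
k(W) = W²*√(-1 + √2*√W) (k(W) = √(-1 + √(W + W))*W² = √(-1 + √(2*W))*W² = √(-1 + √2*√W)*W² = W²*√(-1 + √2*√W))
r(-13, -1*2² + 6)*k(18) = (-¼*(-13))*(18²*√(-1 + √2*√18)) = 13*(324*√(-1 + √2*(3*√2)))/4 = 13*(324*√(-1 + 6))/4 = 13*(324*√5)/4 = 1053*√5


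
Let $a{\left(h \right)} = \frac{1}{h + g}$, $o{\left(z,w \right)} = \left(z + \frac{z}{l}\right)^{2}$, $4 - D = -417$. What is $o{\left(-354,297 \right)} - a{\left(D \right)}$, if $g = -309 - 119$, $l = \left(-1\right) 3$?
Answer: $\frac{389873}{7} \approx 55696.0$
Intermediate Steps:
$D = 421$ ($D = 4 - -417 = 4 + 417 = 421$)
$l = -3$
$o{\left(z,w \right)} = \frac{4 z^{2}}{9}$ ($o{\left(z,w \right)} = \left(z + \frac{z}{-3}\right)^{2} = \left(z + z \left(- \frac{1}{3}\right)\right)^{2} = \left(z - \frac{z}{3}\right)^{2} = \left(\frac{2 z}{3}\right)^{2} = \frac{4 z^{2}}{9}$)
$g = -428$
$a{\left(h \right)} = \frac{1}{-428 + h}$ ($a{\left(h \right)} = \frac{1}{h - 428} = \frac{1}{-428 + h}$)
$o{\left(-354,297 \right)} - a{\left(D \right)} = \frac{4 \left(-354\right)^{2}}{9} - \frac{1}{-428 + 421} = \frac{4}{9} \cdot 125316 - \frac{1}{-7} = 55696 - - \frac{1}{7} = 55696 + \frac{1}{7} = \frac{389873}{7}$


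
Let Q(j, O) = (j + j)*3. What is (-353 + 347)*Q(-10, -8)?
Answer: 360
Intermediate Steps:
Q(j, O) = 6*j (Q(j, O) = (2*j)*3 = 6*j)
(-353 + 347)*Q(-10, -8) = (-353 + 347)*(6*(-10)) = -6*(-60) = 360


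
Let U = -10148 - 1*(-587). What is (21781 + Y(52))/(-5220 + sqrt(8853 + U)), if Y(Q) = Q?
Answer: -9497355/2270759 - 21833*I*sqrt(177)/13624554 ≈ -4.1825 - 0.02132*I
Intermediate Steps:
U = -9561 (U = -10148 + 587 = -9561)
(21781 + Y(52))/(-5220 + sqrt(8853 + U)) = (21781 + 52)/(-5220 + sqrt(8853 - 9561)) = 21833/(-5220 + sqrt(-708)) = 21833/(-5220 + 2*I*sqrt(177))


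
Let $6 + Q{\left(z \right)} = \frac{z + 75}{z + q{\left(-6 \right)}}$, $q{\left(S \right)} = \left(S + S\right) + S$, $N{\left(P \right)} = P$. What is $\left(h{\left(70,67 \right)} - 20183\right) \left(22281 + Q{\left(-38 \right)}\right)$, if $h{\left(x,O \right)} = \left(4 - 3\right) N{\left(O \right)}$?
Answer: $- \frac{6272988527}{14} \approx -4.4807 \cdot 10^{8}$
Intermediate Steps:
$q{\left(S \right)} = 3 S$ ($q{\left(S \right)} = 2 S + S = 3 S$)
$h{\left(x,O \right)} = O$ ($h{\left(x,O \right)} = \left(4 - 3\right) O = 1 O = O$)
$Q{\left(z \right)} = -6 + \frac{75 + z}{-18 + z}$ ($Q{\left(z \right)} = -6 + \frac{z + 75}{z + 3 \left(-6\right)} = -6 + \frac{75 + z}{z - 18} = -6 + \frac{75 + z}{-18 + z}$)
$\left(h{\left(70,67 \right)} - 20183\right) \left(22281 + Q{\left(-38 \right)}\right) = \left(67 - 20183\right) \left(22281 + \frac{183 - -190}{-18 - 38}\right) = - 20116 \left(22281 + \frac{183 + 190}{-56}\right) = - 20116 \left(22281 - \frac{373}{56}\right) = \left(-20116\right) \frac{1247363}{56} = - \frac{6272988527}{14}$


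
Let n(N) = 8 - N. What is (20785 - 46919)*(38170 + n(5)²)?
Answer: -997769986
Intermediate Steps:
(20785 - 46919)*(38170 + n(5)²) = (20785 - 46919)*(38170 + (8 - 1*5)²) = -26134*(38170 + (8 - 5)²) = -26134*(38170 + 3²) = -26134*(38170 + 9) = -26134*38179 = -997769986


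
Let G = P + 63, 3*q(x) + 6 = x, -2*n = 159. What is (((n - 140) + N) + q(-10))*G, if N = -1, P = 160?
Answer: -302165/6 ≈ -50361.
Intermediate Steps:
n = -159/2 (n = -½*159 = -159/2 ≈ -79.500)
q(x) = -2 + x/3
G = 223 (G = 160 + 63 = 223)
(((n - 140) + N) + q(-10))*G = (((-159/2 - 140) - 1) + (-2 + (⅓)*(-10)))*223 = ((-439/2 - 1) + (-2 - 10/3))*223 = (-441/2 - 16/3)*223 = -1355/6*223 = -302165/6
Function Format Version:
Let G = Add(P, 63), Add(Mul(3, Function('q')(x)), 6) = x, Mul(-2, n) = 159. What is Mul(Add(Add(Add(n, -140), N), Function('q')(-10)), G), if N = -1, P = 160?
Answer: Rational(-302165, 6) ≈ -50361.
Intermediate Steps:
n = Rational(-159, 2) (n = Mul(Rational(-1, 2), 159) = Rational(-159, 2) ≈ -79.500)
Function('q')(x) = Add(-2, Mul(Rational(1, 3), x))
G = 223 (G = Add(160, 63) = 223)
Mul(Add(Add(Add(n, -140), N), Function('q')(-10)), G) = Mul(Add(Add(Add(Rational(-159, 2), -140), -1), Add(-2, Mul(Rational(1, 3), -10))), 223) = Mul(Add(Add(Rational(-439, 2), -1), Add(-2, Rational(-10, 3))), 223) = Mul(Add(Rational(-441, 2), Rational(-16, 3)), 223) = Mul(Rational(-1355, 6), 223) = Rational(-302165, 6)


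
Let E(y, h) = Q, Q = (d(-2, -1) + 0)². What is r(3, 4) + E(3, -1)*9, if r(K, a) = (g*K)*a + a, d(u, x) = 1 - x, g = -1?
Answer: 28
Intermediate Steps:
Q = 4 (Q = ((1 - 1*(-1)) + 0)² = ((1 + 1) + 0)² = (2 + 0)² = 2² = 4)
E(y, h) = 4
r(K, a) = a - K*a (r(K, a) = (-K)*a + a = -K*a + a = a - K*a)
r(3, 4) + E(3, -1)*9 = 4*(1 - 1*3) + 4*9 = 4*(1 - 3) + 36 = 4*(-2) + 36 = -8 + 36 = 28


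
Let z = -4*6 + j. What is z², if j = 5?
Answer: 361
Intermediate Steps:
z = -19 (z = -4*6 + 5 = -24 + 5 = -19)
z² = (-19)² = 361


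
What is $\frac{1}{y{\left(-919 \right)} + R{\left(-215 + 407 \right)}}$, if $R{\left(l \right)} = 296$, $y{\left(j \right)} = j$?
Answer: $- \frac{1}{623} \approx -0.0016051$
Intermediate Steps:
$\frac{1}{y{\left(-919 \right)} + R{\left(-215 + 407 \right)}} = \frac{1}{-919 + 296} = \frac{1}{-623} = - \frac{1}{623}$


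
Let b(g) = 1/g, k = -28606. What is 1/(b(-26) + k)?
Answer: -26/743757 ≈ -3.4958e-5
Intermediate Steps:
1/(b(-26) + k) = 1/(1/(-26) - 28606) = 1/(-1/26 - 28606) = 1/(-743757/26) = -26/743757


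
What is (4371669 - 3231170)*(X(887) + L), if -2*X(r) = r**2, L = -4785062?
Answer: -11812026109607/2 ≈ -5.9060e+12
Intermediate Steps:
X(r) = -r**2/2
(4371669 - 3231170)*(X(887) + L) = (4371669 - 3231170)*(-1/2*887**2 - 4785062) = 1140499*(-1/2*786769 - 4785062) = 1140499*(-786769/2 - 4785062) = 1140499*(-10356893/2) = -11812026109607/2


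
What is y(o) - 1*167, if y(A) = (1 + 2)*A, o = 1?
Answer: -164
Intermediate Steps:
y(A) = 3*A
y(o) - 1*167 = 3*1 - 1*167 = 3 - 167 = -164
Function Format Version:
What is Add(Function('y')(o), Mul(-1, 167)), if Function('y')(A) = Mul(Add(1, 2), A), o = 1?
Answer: -164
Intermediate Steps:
Function('y')(A) = Mul(3, A)
Add(Function('y')(o), Mul(-1, 167)) = Add(Mul(3, 1), Mul(-1, 167)) = Add(3, -167) = -164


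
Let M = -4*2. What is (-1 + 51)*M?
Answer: -400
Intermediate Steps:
M = -8
(-1 + 51)*M = (-1 + 51)*(-8) = 50*(-8) = -400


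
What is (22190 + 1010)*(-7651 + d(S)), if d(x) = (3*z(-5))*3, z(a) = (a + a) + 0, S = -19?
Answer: -179591200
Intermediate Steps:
z(a) = 2*a (z(a) = 2*a + 0 = 2*a)
d(x) = -90 (d(x) = (3*(2*(-5)))*3 = (3*(-10))*3 = -30*3 = -90)
(22190 + 1010)*(-7651 + d(S)) = (22190 + 1010)*(-7651 - 90) = 23200*(-7741) = -179591200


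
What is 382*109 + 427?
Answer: 42065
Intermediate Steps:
382*109 + 427 = 41638 + 427 = 42065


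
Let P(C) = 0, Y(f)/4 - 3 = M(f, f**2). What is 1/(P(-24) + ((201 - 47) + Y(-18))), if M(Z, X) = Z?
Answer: 1/94 ≈ 0.010638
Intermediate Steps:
Y(f) = 12 + 4*f
1/(P(-24) + ((201 - 47) + Y(-18))) = 1/(0 + ((201 - 47) + (12 + 4*(-18)))) = 1/(0 + (154 + (12 - 72))) = 1/(0 + (154 - 60)) = 1/(0 + 94) = 1/94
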